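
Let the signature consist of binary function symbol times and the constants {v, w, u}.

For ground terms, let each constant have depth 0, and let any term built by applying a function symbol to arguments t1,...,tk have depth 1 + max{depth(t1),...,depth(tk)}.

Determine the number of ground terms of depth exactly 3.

21465

Count level by level. With function symbols times/2, the terms of depth ≤ k are the 3 constants together with each function applied to depth-≤(k−1) tuples, so N_k = 3 + N_{k-1}^2.
N_0 = 3
N_1 = 3 + 3^2 = 12
N_2 = 3 + 12^2 = 147
N_3 = 3 + 147^2 = 21612
Terms of depth exactly 3: N_3 − N_2 = 21612 − 147 = 21465.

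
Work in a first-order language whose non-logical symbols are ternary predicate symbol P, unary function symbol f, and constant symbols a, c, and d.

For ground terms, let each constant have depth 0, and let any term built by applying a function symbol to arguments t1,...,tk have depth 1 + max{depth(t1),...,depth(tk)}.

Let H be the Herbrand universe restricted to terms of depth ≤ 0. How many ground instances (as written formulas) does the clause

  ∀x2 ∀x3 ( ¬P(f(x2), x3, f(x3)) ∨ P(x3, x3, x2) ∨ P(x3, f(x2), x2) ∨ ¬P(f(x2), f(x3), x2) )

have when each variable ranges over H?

9

Ground terms of depth ≤ 0:
  Count level by level. With function symbols f/1, the terms of depth ≤ k are the 3 constants together with each function applied to depth-≤(k−1) tuples, so N_k = 3 + N_{k-1}.
  N_0 = 3
  Explicitly: a, c, d.
So there are 3 ground terms available for substitution.
There are 2 variables to instantiate (x2, x3), each occurring in at least one literal, so different choices give different ground instances.
Number of ground instances = 3^2 = 9.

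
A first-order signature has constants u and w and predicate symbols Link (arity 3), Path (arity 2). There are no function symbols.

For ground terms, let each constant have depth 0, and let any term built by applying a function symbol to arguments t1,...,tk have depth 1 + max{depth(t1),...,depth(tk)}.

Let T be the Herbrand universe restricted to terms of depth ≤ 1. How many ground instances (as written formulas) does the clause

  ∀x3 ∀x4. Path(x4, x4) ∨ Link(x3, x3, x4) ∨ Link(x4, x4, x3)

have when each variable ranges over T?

4

Ground terms of depth ≤ 1:
  With no function symbols every ground term is a constant, so there are exactly 2 ground terms at every depth bound.
  N_0 = 2
  N_1 = 2
So there are 2 ground terms available for substitution.
The body mentions every one of the 2 quantified variables; since ground terms form a free algebra, no two substitutions collapse to the same formula.
Number of ground instances = 2^2 = 4.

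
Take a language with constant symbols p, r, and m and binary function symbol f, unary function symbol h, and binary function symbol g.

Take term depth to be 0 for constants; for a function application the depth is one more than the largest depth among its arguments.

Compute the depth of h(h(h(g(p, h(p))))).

depth(h(p)) = 1 + depth(p) = 1 + 0 = 1
depth(g(p, h(p))) = 1 + max(0, 1) = 2
depth(h(g(p, h(p)))) = 1 + depth(g(p, h(p))) = 1 + 2 = 3
depth(h(h(g(p, h(p))))) = 1 + depth(h(g(p, h(p)))) = 1 + 3 = 4
depth(h(h(h(g(p, h(p)))))) = 1 + depth(h(h(g(p, h(p))))) = 1 + 4 = 5

5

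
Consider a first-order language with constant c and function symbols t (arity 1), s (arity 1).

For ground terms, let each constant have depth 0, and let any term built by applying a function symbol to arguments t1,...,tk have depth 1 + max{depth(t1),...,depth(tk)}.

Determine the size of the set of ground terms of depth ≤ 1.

3

Let N_k count ground terms of depth at most k. Each non-constant term of depth ≤ k is some function symbol applied to depth-≤(k−1) arguments, giving N_k = 1 + N_{k-1} + N_{k-1}.
N_0 = 1
N_1 = 1 + 1 + 1 = 3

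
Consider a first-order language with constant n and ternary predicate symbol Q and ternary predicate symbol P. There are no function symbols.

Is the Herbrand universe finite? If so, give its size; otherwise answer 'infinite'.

There are no function symbols, so the only ground term is the single constant.
The Herbrand universe is {n}, finite with 1 element.

1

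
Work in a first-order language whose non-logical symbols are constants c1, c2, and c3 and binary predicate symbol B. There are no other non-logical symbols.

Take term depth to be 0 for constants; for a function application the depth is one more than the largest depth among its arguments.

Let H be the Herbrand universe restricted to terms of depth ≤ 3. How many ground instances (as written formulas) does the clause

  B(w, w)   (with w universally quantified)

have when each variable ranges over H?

3

Ground terms of depth ≤ 3:
  With no function symbols every ground term is a constant, so there are exactly 3 ground terms at every depth bound.
  N_0 = 3
  N_1 = 3
  N_2 = 3
  N_3 = 3
So there are 3 ground terms available for substitution.
There is 1 variable to instantiate (w),  occurring in at least one literal, so different choices give different ground instances.
Number of ground instances = 3.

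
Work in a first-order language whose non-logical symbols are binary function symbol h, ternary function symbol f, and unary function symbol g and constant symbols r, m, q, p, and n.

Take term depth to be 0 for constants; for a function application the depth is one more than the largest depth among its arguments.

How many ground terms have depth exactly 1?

Let N_k = |{terms of depth ≤ k}|. Then N_0 = 5 and N_k = 5 + N_{k-1}^2 + N_{k-1}^3 + N_{k-1} for k ≥ 1 (one summand per function symbol, arity giving the exponent).
N_0 = 5
N_1 = 5 + 5^2 + 5^3 + 5 = 160
Terms of depth exactly 1: N_1 − N_0 = 160 − 5 = 155.

155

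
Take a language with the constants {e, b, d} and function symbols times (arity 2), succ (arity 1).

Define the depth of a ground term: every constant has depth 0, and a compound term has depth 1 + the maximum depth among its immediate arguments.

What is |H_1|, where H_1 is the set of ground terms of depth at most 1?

Let N_k = |{terms of depth ≤ k}|. Then N_0 = 3 and N_k = 3 + N_{k-1}^2 + N_{k-1} for k ≥ 1 (one summand per function symbol, arity giving the exponent).
N_0 = 3
N_1 = 3 + 3^2 + 3 = 15

15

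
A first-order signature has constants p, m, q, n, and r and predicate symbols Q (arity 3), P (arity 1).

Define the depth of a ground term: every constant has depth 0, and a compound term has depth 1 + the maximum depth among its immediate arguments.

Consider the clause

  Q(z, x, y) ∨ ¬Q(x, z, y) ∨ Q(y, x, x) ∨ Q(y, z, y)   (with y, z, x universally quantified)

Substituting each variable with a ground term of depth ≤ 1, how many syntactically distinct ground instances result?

Ground terms of depth ≤ 1:
  With no function symbols every ground term is a constant, so there are exactly 5 ground terms at every depth bound.
  N_0 = 5
  N_1 = 5
  Explicitly: p, m, q, n, r.
So there are 5 ground terms available for substitution.
The body mentions every one of the 3 quantified variables; since ground terms form a free algebra, no two substitutions collapse to the same formula.
Number of ground instances = 5^3 = 125.

125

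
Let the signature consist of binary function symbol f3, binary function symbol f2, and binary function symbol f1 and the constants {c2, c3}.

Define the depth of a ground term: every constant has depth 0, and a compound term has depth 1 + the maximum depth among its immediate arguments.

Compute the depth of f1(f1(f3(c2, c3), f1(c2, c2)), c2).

3

depth(f3(c2, c3)) = 1 + max(0, 0) = 1
depth(f1(c2, c2)) = 1 + max(0, 0) = 1
depth(f1(f3(c2, c3), f1(c2, c2))) = 1 + max(1, 1) = 2
depth(f1(f1(f3(c2, c3), f1(c2, c2)), c2)) = 1 + max(2, 0) = 3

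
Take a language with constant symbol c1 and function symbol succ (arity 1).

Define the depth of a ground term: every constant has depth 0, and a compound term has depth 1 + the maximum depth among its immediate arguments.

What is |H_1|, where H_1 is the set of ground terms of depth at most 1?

Write N_k for the number of ground terms of depth ≤ k. A term of depth ≤ k is either a constant or a function symbol applied to arguments of depth ≤ k−1, so N_k = 1 + N_{k-1}.
N_0 = 1
N_1 = 1 + 1 = 2

2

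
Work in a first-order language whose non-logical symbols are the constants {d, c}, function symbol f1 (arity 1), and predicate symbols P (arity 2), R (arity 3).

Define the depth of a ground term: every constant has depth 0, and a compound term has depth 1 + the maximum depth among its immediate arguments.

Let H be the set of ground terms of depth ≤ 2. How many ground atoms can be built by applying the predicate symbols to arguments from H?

252

First count ground terms of depth ≤ 2.
Let N_k count ground terms of depth at most k. Each non-constant term of depth ≤ k is some function symbol applied to depth-≤(k−1) arguments, giving N_k = 2 + N_{k-1}.
N_0 = 2
N_1 = 2 + 2 = 4
N_2 = 2 + 4 = 6
Explicitly: d, c, f1(d), f1(c), f1(f1(d)), f1(f1(c)).
So |H| = 6.
For each predicate symbol, the number of ground atoms is |H| raised to its arity; summing:
  P: 6^2 = 36;  R: 6^3 = 216
Total ground atoms: 36 + 216 = 252.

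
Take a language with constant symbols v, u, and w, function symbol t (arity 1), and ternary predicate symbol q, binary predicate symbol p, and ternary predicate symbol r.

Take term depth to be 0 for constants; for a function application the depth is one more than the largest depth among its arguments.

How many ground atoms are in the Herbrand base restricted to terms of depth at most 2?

First count ground terms of depth ≤ 2.
Let N_k = |{terms of depth ≤ k}|. Then N_0 = 3 and N_k = 3 + N_{k-1} for k ≥ 1 (one summand per function symbol, arity giving the exponent).
N_0 = 3
N_1 = 3 + 3 = 6
N_2 = 3 + 6 = 9
So |H| = 9.
A ground atom is a predicate applied to a tuple of terms from H, so the count is the sum over predicates of |H|^arity:
  q: 9^3 = 729;  p: 9^2 = 81;  r: 9^3 = 729
Total ground atoms: 729 + 81 + 729 = 1539.

1539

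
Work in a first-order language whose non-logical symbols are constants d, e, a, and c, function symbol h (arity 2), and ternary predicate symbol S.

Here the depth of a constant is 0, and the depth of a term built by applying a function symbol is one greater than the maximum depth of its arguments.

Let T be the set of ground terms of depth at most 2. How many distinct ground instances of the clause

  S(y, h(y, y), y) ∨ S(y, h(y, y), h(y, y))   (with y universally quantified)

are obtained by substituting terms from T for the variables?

Ground terms of depth ≤ 2:
  Write N_k for the number of ground terms of depth ≤ k. A term of depth ≤ k is either a constant or a function symbol applied to arguments of depth ≤ k−1, so N_k = 4 + N_{k-1}^2.
  N_0 = 4
  N_1 = 4 + 4^2 = 20
  N_2 = 4 + 20^2 = 404
So there are 404 ground terms available for substitution.
There is 1 variable to instantiate (y),  occurring in at least one literal, so different choices give different ground instances.
Number of ground instances = 404.

404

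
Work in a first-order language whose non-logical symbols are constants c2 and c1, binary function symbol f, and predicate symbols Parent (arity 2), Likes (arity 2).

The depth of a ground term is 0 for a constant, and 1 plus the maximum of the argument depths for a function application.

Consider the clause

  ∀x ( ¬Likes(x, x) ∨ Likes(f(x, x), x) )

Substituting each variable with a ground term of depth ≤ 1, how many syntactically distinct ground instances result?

Ground terms of depth ≤ 1:
  Let N_k count ground terms of depth at most k. Each non-constant term of depth ≤ k is some function symbol applied to depth-≤(k−1) arguments, giving N_k = 2 + N_{k-1}^2.
  N_0 = 2
  N_1 = 2 + 2^2 = 6
  Explicitly: c2, c1, f(c2, c2), f(c2, c1), f(c1, c2), f(c1, c1).
So there are 6 ground terms available for substitution.
The body mentions the single quantified variable x; since ground terms form a free algebra, no two substitutions collapse to the same formula.
Number of ground instances = 6.

6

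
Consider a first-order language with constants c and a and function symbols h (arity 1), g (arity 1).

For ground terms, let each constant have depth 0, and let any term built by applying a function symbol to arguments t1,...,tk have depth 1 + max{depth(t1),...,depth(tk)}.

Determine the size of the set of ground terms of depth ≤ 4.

62

Let N_k count ground terms of depth at most k. Each non-constant term of depth ≤ k is some function symbol applied to depth-≤(k−1) arguments, giving N_k = 2 + N_{k-1} + N_{k-1}.
N_0 = 2
N_1 = 2 + 2 + 2 = 6
N_2 = 2 + 6 + 6 = 14
N_3 = 2 + 14 + 14 = 30
N_4 = 2 + 30 + 30 = 62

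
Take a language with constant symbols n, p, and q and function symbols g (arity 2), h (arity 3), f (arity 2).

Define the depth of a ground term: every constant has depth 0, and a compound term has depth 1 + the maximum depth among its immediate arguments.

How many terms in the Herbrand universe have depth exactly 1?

45

Write N_k for the number of ground terms of depth ≤ k. A term of depth ≤ k is either a constant or a function symbol applied to arguments of depth ≤ k−1, so N_k = 3 + N_{k-1}^2 + N_{k-1}^3 + N_{k-1}^2.
N_0 = 3
N_1 = 3 + 3^2 + 3^3 + 3^2 = 48
Terms of depth exactly 1: N_1 − N_0 = 48 − 3 = 45.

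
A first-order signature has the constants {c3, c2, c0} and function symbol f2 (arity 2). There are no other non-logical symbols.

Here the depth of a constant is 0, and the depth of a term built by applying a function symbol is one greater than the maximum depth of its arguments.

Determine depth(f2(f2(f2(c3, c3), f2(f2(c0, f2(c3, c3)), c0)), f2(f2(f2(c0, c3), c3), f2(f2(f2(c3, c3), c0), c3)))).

depth(f2(c3, c3)) = 1 + max(0, 0) = 1
depth(f2(c0, f2(c3, c3))) = 1 + max(0, 1) = 2
depth(f2(f2(c0, f2(c3, c3)), c0)) = 1 + max(2, 0) = 3
depth(f2(f2(c3, c3), f2(f2(c0, f2(c3, c3)), c0))) = 1 + max(1, 3) = 4
depth(f2(c0, c3)) = 1 + max(0, 0) = 1
depth(f2(f2(c0, c3), c3)) = 1 + max(1, 0) = 2
depth(f2(f2(c3, c3), c0)) = 1 + max(1, 0) = 2
depth(f2(f2(f2(c3, c3), c0), c3)) = 1 + max(2, 0) = 3
depth(f2(f2(f2(c0, c3), c3), f2(f2(f2(c3, c3), c0), c3))) = 1 + max(2, 3) = 4
depth(f2(f2(f2(c3, c3), f2(f2(c0, f2(c3, c3)), c0)), f2(f2(f2(c0, c3), c3), f2(f2(f2(c3, c3), c0), c3)))) = 1 + max(4, 4) = 5

5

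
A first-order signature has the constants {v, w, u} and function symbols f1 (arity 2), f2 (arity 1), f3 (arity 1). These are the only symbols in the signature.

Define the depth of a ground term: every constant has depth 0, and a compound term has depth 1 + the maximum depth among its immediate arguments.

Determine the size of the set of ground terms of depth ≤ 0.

Let N_k = |{terms of depth ≤ k}|. Then N_0 = 3 and N_k = 3 + N_{k-1}^2 + N_{k-1} + N_{k-1} for k ≥ 1 (one summand per function symbol, arity giving the exponent).
N_0 = 3
Explicitly: v, w, u.

3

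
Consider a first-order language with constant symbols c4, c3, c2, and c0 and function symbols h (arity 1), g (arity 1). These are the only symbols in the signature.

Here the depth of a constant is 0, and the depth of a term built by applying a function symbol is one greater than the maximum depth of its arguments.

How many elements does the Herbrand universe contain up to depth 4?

124

Let N_k count ground terms of depth at most k. Each non-constant term of depth ≤ k is some function symbol applied to depth-≤(k−1) arguments, giving N_k = 4 + N_{k-1} + N_{k-1}.
N_0 = 4
N_1 = 4 + 4 + 4 = 12
N_2 = 4 + 12 + 12 = 28
N_3 = 4 + 28 + 28 = 60
N_4 = 4 + 60 + 60 = 124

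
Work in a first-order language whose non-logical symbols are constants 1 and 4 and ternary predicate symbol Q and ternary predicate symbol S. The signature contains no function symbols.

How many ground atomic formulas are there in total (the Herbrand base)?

With no function symbols, the Herbrand universe is just the 2 constants.
Ground atoms per predicate: Q: 2^3 = 8, S: 2^3 = 8.
Herbrand base size = 8 + 8 = 16.

16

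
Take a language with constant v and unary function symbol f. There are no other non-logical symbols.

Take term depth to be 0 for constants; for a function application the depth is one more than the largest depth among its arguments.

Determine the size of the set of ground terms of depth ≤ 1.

Write N_k for the number of ground terms of depth ≤ k. A term of depth ≤ k is either a constant or a function symbol applied to arguments of depth ≤ k−1, so N_k = 1 + N_{k-1}.
N_0 = 1
N_1 = 1 + 1 = 2
Explicitly: v, f(v).

2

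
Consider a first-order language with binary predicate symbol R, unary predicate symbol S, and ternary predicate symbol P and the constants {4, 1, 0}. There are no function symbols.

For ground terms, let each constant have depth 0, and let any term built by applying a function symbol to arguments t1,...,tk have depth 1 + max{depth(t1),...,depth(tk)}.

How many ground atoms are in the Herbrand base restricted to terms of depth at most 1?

First count ground terms of depth ≤ 1.
With no function symbols every ground term is a constant, so there are exactly 3 ground terms at every depth bound.
N_0 = 3
N_1 = 3
So |H| = 3.
A ground atom is a predicate applied to a tuple of terms from H, so the count is the sum over predicates of |H|^arity:
  R: 3^2 = 9;  S: 3;  P: 3^3 = 27
Total ground atoms: 9 + 3 + 27 = 39.

39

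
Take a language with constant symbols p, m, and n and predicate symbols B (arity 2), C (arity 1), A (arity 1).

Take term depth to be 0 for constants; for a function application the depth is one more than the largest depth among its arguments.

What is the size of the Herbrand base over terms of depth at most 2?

First count ground terms of depth ≤ 2.
With no function symbols every ground term is a constant, so there are exactly 3 ground terms at every depth bound.
N_0 = 3
N_1 = 3
N_2 = 3
So |H| = 3.
A ground atom is a predicate applied to a tuple of terms from H, so the count is the sum over predicates of |H|^arity:
  B: 3^2 = 9;  C: 3;  A: 3
Total ground atoms: 9 + 3 + 3 = 15.

15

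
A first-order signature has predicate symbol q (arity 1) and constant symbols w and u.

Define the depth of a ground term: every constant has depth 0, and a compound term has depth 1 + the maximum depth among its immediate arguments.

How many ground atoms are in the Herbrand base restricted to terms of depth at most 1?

2

First count ground terms of depth ≤ 1.
With no function symbols every ground term is a constant, so there are exactly 2 ground terms at every depth bound.
N_0 = 2
N_1 = 2
So |H| = 2.
Ground atoms are formed by filling each argument slot of a predicate with a term from H, so an r-ary predicate gives |H|^r atoms:
  q: 2
Total ground atoms: 2.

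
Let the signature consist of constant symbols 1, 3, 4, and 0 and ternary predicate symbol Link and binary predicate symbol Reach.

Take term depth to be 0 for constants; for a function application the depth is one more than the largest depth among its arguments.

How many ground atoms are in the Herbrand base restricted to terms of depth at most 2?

First count ground terms of depth ≤ 2.
With no function symbols every ground term is a constant, so there are exactly 4 ground terms at every depth bound.
N_0 = 4
N_1 = 4
N_2 = 4
Explicitly: 1, 3, 4, 0.
So |H| = 4.
A ground atom is a predicate applied to a tuple of terms from H, so the count is the sum over predicates of |H|^arity:
  Link: 4^3 = 64;  Reach: 4^2 = 16
Total ground atoms: 64 + 16 = 80.

80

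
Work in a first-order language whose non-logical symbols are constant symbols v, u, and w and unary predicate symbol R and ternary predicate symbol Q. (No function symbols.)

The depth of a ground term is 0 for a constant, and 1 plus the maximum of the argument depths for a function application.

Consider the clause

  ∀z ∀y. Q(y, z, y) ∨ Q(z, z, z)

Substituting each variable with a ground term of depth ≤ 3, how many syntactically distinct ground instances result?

9

Ground terms of depth ≤ 3:
  With no function symbols every ground term is a constant, so there are exactly 3 ground terms at every depth bound.
  N_0 = 3
  N_1 = 3
  N_2 = 3
  N_3 = 3
  Explicitly: v, u, w.
So there are 3 ground terms available for substitution.
The clause has 2 distinct variables (z, y), each appearing in the body. In the free term algebra distinct substitutions yield syntactically distinct ground instances.
Number of ground instances = 3^2 = 9.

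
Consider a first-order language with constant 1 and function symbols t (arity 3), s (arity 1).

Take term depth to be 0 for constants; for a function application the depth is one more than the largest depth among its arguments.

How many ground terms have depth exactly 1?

2

Let N_k count ground terms of depth at most k. Each non-constant term of depth ≤ k is some function symbol applied to depth-≤(k−1) arguments, giving N_k = 1 + N_{k-1}^3 + N_{k-1}.
N_0 = 1
N_1 = 1 + 1^3 + 1 = 3
Terms of depth exactly 1: N_1 − N_0 = 3 − 1 = 2.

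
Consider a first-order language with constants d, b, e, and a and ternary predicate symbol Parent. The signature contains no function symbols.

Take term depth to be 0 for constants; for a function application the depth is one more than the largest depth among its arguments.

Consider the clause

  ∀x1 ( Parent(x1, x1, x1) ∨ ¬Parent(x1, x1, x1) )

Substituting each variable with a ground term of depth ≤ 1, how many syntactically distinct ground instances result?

4

Ground terms of depth ≤ 1:
  With no function symbols every ground term is a constant, so there are exactly 4 ground terms at every depth bound.
  N_0 = 4
  N_1 = 4
  Explicitly: d, b, e, a.
So there are 4 ground terms available for substitution.
The body mentions the single quantified variable x1; since ground terms form a free algebra, no two substitutions collapse to the same formula.
Number of ground instances = 4.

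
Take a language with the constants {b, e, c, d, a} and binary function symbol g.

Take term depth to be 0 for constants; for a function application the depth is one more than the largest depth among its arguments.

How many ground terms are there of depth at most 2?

If N_k denotes the number of depth-≤k ground terms, the 5 constants give N_0 = 5, and each function symbol of arity r contributes N_{k-1}^r new terms at level k: N_k = 5 + N_{k-1}^2.
N_0 = 5
N_1 = 5 + 5^2 = 30
N_2 = 5 + 30^2 = 905

905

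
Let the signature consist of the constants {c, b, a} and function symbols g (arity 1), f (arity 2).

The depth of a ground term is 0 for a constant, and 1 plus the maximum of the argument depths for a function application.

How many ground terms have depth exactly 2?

228

If N_k denotes the number of depth-≤k ground terms, the 3 constants give N_0 = 3, and each function symbol of arity r contributes N_{k-1}^r new terms at level k: N_k = 3 + N_{k-1} + N_{k-1}^2.
N_0 = 3
N_1 = 3 + 3 + 3^2 = 15
N_2 = 3 + 15 + 15^2 = 243
Terms of depth exactly 2: N_2 − N_1 = 243 − 15 = 228.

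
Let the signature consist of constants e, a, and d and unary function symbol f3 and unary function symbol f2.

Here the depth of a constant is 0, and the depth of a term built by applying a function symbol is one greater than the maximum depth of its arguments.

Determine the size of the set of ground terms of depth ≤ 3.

Let N_k = |{terms of depth ≤ k}|. Then N_0 = 3 and N_k = 3 + N_{k-1} + N_{k-1} for k ≥ 1 (one summand per function symbol, arity giving the exponent).
N_0 = 3
N_1 = 3 + 3 + 3 = 9
N_2 = 3 + 9 + 9 = 21
N_3 = 3 + 21 + 21 = 45

45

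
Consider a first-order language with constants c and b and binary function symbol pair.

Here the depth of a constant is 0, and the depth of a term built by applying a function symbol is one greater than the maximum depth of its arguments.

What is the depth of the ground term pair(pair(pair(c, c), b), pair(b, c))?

depth(pair(c, c)) = 1 + max(0, 0) = 1
depth(pair(pair(c, c), b)) = 1 + max(1, 0) = 2
depth(pair(b, c)) = 1 + max(0, 0) = 1
depth(pair(pair(pair(c, c), b), pair(b, c))) = 1 + max(2, 1) = 3

3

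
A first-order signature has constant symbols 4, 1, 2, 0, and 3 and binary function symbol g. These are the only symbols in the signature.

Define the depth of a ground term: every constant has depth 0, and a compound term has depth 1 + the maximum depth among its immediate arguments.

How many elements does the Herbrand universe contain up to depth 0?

5

Write N_k for the number of ground terms of depth ≤ k. A term of depth ≤ k is either a constant or a function symbol applied to arguments of depth ≤ k−1, so N_k = 5 + N_{k-1}^2.
N_0 = 5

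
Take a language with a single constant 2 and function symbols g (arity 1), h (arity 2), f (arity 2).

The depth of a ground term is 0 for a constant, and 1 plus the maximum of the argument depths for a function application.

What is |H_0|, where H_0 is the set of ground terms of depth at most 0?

1

Let N_k = |{terms of depth ≤ k}|. Then N_0 = 1 and N_k = 1 + N_{k-1} + N_{k-1}^2 + N_{k-1}^2 for k ≥ 1 (one summand per function symbol, arity giving the exponent).
N_0 = 1
Explicitly: 2.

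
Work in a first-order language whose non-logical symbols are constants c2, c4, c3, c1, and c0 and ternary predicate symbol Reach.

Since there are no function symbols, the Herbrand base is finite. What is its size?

125

With no function symbols, the Herbrand universe is just the 5 constants.
Ground atoms per predicate: Reach: 5^3 = 125.
Herbrand base size = 125 = 125.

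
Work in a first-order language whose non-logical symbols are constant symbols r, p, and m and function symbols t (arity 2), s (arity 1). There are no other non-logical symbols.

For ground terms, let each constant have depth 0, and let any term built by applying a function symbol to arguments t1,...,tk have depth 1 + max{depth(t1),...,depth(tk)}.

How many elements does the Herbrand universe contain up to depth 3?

59295

Write N_k for the number of ground terms of depth ≤ k. A term of depth ≤ k is either a constant or a function symbol applied to arguments of depth ≤ k−1, so N_k = 3 + N_{k-1}^2 + N_{k-1}.
N_0 = 3
N_1 = 3 + 3^2 + 3 = 15
N_2 = 3 + 15^2 + 15 = 243
N_3 = 3 + 243^2 + 243 = 59295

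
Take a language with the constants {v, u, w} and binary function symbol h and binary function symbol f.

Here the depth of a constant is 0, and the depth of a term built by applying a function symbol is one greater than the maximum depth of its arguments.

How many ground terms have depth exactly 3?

Write N_k for the number of ground terms of depth ≤ k. A term of depth ≤ k is either a constant or a function symbol applied to arguments of depth ≤ k−1, so N_k = 3 + N_{k-1}^2 + N_{k-1}^2.
N_0 = 3
N_1 = 3 + 3^2 + 3^2 = 21
N_2 = 3 + 21^2 + 21^2 = 885
N_3 = 3 + 885^2 + 885^2 = 1566453
Terms of depth exactly 3: N_3 − N_2 = 1566453 − 885 = 1565568.

1565568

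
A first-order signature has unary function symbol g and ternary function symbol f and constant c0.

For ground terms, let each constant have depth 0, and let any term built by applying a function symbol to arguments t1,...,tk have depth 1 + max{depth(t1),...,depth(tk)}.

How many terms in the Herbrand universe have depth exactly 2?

28

If N_k denotes the number of depth-≤k ground terms, the 1 constant gives N_0 = 1, and each function symbol of arity r contributes N_{k-1}^r new terms at level k: N_k = 1 + N_{k-1} + N_{k-1}^3.
N_0 = 1
N_1 = 1 + 1 + 1^3 = 3
N_2 = 1 + 3 + 3^3 = 31
Terms of depth exactly 2: N_2 − N_1 = 31 − 3 = 28.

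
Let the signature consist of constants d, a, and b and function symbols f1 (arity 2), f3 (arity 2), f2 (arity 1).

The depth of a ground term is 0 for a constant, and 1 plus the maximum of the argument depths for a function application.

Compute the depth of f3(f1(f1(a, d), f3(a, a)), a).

depth(f1(a, d)) = 1 + max(0, 0) = 1
depth(f3(a, a)) = 1 + max(0, 0) = 1
depth(f1(f1(a, d), f3(a, a))) = 1 + max(1, 1) = 2
depth(f3(f1(f1(a, d), f3(a, a)), a)) = 1 + max(2, 0) = 3

3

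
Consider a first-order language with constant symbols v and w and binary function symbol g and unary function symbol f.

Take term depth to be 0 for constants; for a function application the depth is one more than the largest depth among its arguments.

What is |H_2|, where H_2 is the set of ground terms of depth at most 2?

74

Let N_k count ground terms of depth at most k. Each non-constant term of depth ≤ k is some function symbol applied to depth-≤(k−1) arguments, giving N_k = 2 + N_{k-1}^2 + N_{k-1}.
N_0 = 2
N_1 = 2 + 2^2 + 2 = 8
N_2 = 2 + 8^2 + 8 = 74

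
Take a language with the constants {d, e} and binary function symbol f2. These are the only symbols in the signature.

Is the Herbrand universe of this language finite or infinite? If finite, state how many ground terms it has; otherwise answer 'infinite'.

infinite

The signature has at least one function symbol (f2, arity 2) and at least one constant (d).
Iterating f2 gives infinitely many distinct ground terms: d, f2(d, d), f2(f2(d, d), f2(d, d)), ...
So the Herbrand universe is infinite.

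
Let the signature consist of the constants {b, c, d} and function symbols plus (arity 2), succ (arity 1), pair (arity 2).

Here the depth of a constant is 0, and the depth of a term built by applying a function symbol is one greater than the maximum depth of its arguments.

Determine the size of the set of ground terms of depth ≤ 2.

Write N_k for the number of ground terms of depth ≤ k. A term of depth ≤ k is either a constant or a function symbol applied to arguments of depth ≤ k−1, so N_k = 3 + N_{k-1}^2 + N_{k-1} + N_{k-1}^2.
N_0 = 3
N_1 = 3 + 3^2 + 3 + 3^2 = 24
N_2 = 3 + 24^2 + 24 + 24^2 = 1179

1179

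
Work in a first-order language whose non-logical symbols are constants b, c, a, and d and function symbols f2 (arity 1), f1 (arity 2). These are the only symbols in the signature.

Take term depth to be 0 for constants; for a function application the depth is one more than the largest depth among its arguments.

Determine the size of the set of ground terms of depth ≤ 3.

Let N_k = |{terms of depth ≤ k}|. Then N_0 = 4 and N_k = 4 + N_{k-1} + N_{k-1}^2 for k ≥ 1 (one summand per function symbol, arity giving the exponent).
N_0 = 4
N_1 = 4 + 4 + 4^2 = 24
N_2 = 4 + 24 + 24^2 = 604
N_3 = 4 + 604 + 604^2 = 365424

365424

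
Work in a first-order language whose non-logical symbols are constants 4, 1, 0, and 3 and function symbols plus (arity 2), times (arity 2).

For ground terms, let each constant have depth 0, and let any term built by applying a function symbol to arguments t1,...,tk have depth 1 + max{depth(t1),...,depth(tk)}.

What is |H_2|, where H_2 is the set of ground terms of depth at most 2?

2596

Let N_k count ground terms of depth at most k. Each non-constant term of depth ≤ k is some function symbol applied to depth-≤(k−1) arguments, giving N_k = 4 + N_{k-1}^2 + N_{k-1}^2.
N_0 = 4
N_1 = 4 + 4^2 + 4^2 = 36
N_2 = 4 + 36^2 + 36^2 = 2596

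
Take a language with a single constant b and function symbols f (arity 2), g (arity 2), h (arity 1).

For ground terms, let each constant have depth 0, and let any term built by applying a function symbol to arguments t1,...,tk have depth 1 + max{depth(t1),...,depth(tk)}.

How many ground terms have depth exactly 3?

Count level by level. With function symbols f/2, g/2, h/1, the terms of depth ≤ k are the 1 constant together with each function applied to depth-≤(k−1) tuples, so N_k = 1 + N_{k-1}^2 + N_{k-1}^2 + N_{k-1}.
N_0 = 1
N_1 = 1 + 1^2 + 1^2 + 1 = 4
N_2 = 1 + 4^2 + 4^2 + 4 = 37
N_3 = 1 + 37^2 + 37^2 + 37 = 2776
Terms of depth exactly 3: N_3 − N_2 = 2776 − 37 = 2739.

2739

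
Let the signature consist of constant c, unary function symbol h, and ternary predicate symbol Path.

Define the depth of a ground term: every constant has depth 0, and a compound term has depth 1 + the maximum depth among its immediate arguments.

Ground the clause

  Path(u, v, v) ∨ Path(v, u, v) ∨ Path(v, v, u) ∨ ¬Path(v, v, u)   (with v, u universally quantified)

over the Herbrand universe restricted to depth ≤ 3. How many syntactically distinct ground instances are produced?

Ground terms of depth ≤ 3:
  If N_k denotes the number of depth-≤k ground terms, the 1 constant gives N_0 = 1, and each function symbol of arity r contributes N_{k-1}^r new terms at level k: N_k = 1 + N_{k-1}.
  N_0 = 1
  N_1 = 1 + 1 = 2
  N_2 = 1 + 2 = 3
  N_3 = 1 + 3 = 4
  Explicitly: c, h(c), h(h(c)), h(h(h(c))).
So there are 4 ground terms available for substitution.
The body mentions every one of the 2 quantified variables; since ground terms form a free algebra, no two substitutions collapse to the same formula.
Number of ground instances = 4^2 = 16.

16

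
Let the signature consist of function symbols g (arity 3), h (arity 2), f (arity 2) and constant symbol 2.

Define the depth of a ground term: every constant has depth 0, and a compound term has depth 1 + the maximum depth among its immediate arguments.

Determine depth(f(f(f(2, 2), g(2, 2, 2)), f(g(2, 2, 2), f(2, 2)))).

depth(f(2, 2)) = 1 + max(0, 0) = 1
depth(g(2, 2, 2)) = 1 + max(0, 0, 0) = 1
depth(f(f(2, 2), g(2, 2, 2))) = 1 + max(1, 1) = 2
depth(f(g(2, 2, 2), f(2, 2))) = 1 + max(1, 1) = 2
depth(f(f(f(2, 2), g(2, 2, 2)), f(g(2, 2, 2), f(2, 2)))) = 1 + max(2, 2) = 3

3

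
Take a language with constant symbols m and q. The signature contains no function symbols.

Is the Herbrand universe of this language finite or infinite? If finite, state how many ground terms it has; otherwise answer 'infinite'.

2

There are no function symbols, so every ground term is one of the 2 constants.
The Herbrand universe is {m, q}, which is finite with 2 elements.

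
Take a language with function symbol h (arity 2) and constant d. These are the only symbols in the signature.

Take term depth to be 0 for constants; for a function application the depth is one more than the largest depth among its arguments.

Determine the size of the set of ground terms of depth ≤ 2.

5

Let N_k count ground terms of depth at most k. Each non-constant term of depth ≤ k is some function symbol applied to depth-≤(k−1) arguments, giving N_k = 1 + N_{k-1}^2.
N_0 = 1
N_1 = 1 + 1^2 = 2
N_2 = 1 + 2^2 = 5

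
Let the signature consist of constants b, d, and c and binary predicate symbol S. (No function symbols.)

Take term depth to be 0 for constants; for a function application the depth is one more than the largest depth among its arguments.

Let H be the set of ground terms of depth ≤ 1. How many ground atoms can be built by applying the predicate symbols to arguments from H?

First count ground terms of depth ≤ 1.
With no function symbols every ground term is a constant, so there are exactly 3 ground terms at every depth bound.
N_0 = 3
N_1 = 3
Explicitly: b, d, c.
So |H| = 3.
For each predicate symbol, the number of ground atoms is |H| raised to its arity; summing:
  S: 3^2 = 9
Total ground atoms: 9.

9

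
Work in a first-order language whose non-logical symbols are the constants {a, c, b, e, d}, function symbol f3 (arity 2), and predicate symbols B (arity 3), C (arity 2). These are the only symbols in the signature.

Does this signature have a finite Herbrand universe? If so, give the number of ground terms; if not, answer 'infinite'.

infinite

The signature has at least one function symbol (f3, arity 2) and at least one constant (a).
Iterating f3 gives infinitely many distinct ground terms: a, f3(a, a), f3(f3(a, a), f3(a, a)), ...
So the Herbrand universe is infinite.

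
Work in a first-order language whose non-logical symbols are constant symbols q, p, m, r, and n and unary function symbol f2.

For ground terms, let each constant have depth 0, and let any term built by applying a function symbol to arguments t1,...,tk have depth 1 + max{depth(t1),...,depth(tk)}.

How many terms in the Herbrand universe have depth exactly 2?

Count level by level. With function symbols f2/1, the terms of depth ≤ k are the 5 constants together with each function applied to depth-≤(k−1) tuples, so N_k = 5 + N_{k-1}.
N_0 = 5
N_1 = 5 + 5 = 10
N_2 = 5 + 10 = 15
Terms of depth exactly 2: N_2 − N_1 = 15 − 10 = 5.

5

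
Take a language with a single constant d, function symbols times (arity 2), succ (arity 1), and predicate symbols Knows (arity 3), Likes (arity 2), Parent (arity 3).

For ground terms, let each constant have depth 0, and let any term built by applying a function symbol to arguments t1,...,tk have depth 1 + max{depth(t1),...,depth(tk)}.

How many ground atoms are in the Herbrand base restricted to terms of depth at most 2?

First count ground terms of depth ≤ 2.
Let N_k = |{terms of depth ≤ k}|. Then N_0 = 1 and N_k = 1 + N_{k-1}^2 + N_{k-1} for k ≥ 1 (one summand per function symbol, arity giving the exponent).
N_0 = 1
N_1 = 1 + 1^2 + 1 = 3
N_2 = 1 + 3^2 + 3 = 13
So |H| = 13.
For each predicate symbol, the number of ground atoms is |H| raised to its arity; summing:
  Knows: 13^3 = 2197;  Likes: 13^2 = 169;  Parent: 13^3 = 2197
Total ground atoms: 2197 + 169 + 2197 = 4563.

4563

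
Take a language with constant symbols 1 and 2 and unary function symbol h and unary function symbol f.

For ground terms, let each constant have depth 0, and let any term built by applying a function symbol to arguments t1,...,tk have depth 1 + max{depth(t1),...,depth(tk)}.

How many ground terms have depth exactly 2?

Let N_k = |{terms of depth ≤ k}|. Then N_0 = 2 and N_k = 2 + N_{k-1} + N_{k-1} for k ≥ 1 (one summand per function symbol, arity giving the exponent).
N_0 = 2
N_1 = 2 + 2 + 2 = 6
N_2 = 2 + 6 + 6 = 14
Terms of depth exactly 2: N_2 − N_1 = 14 − 6 = 8.

8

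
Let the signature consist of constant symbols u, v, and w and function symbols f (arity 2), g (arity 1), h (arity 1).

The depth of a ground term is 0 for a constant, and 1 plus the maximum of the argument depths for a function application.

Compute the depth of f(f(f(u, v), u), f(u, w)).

3

depth(f(u, v)) = 1 + max(0, 0) = 1
depth(f(f(u, v), u)) = 1 + max(1, 0) = 2
depth(f(u, w)) = 1 + max(0, 0) = 1
depth(f(f(f(u, v), u), f(u, w))) = 1 + max(2, 1) = 3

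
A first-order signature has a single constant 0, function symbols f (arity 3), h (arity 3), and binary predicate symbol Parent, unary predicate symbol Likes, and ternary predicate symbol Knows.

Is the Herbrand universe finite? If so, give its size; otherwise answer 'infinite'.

infinite

The signature has at least one function symbol (f, arity 3) and at least one constant (0).
Iterating f gives infinitely many distinct ground terms: 0, f(0, 0, 0), f(f(0, 0, 0), f(0, 0, 0), f(0, 0, 0)), ...
So the Herbrand universe is infinite.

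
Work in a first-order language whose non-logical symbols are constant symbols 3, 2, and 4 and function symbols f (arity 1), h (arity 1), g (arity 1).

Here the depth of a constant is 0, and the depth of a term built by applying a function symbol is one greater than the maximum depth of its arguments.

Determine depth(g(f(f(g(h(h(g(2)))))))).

7

depth(g(2)) = 1 + depth(2) = 1 + 0 = 1
depth(h(g(2))) = 1 + depth(g(2)) = 1 + 1 = 2
depth(h(h(g(2)))) = 1 + depth(h(g(2))) = 1 + 2 = 3
depth(g(h(h(g(2))))) = 1 + depth(h(h(g(2)))) = 1 + 3 = 4
depth(f(g(h(h(g(2)))))) = 1 + depth(g(h(h(g(2))))) = 1 + 4 = 5
depth(f(f(g(h(h(g(2))))))) = 1 + depth(f(g(h(h(g(2)))))) = 1 + 5 = 6
depth(g(f(f(g(h(h(g(2)))))))) = 1 + depth(f(f(g(h(h(g(2))))))) = 1 + 6 = 7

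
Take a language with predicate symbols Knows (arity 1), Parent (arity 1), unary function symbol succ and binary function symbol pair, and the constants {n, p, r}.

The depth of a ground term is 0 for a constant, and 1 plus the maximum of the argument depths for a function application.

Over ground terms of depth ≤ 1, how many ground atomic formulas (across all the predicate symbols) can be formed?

30

First count ground terms of depth ≤ 1.
Write N_k for the number of ground terms of depth ≤ k. A term of depth ≤ k is either a constant or a function symbol applied to arguments of depth ≤ k−1, so N_k = 3 + N_{k-1} + N_{k-1}^2.
N_0 = 3
N_1 = 3 + 3 + 3^2 = 15
So |H| = 15.
For each predicate symbol, the number of ground atoms is |H| raised to its arity; summing:
  Knows: 15;  Parent: 15
Total ground atoms: 15 + 15 = 30.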